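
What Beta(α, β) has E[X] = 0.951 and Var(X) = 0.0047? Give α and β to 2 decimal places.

α = 8.48, β = 0.44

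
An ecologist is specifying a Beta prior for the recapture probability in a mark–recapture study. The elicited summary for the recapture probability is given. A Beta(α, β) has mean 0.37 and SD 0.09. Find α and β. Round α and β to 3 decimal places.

First σ² = 0.0081. Setting α = μn, β = (1−μ)n with n = α+β,
μ(1−μ)/(n+1) = 0.0081 ⇒ n+1 = 0.2331/0.0081 = 28.7778 ⇒ n = 27.7778.
Hence α = 0.37×27.7778 = 10.278, β = 0.63×27.7778 = 17.500.

α = 10.278, β = 17.500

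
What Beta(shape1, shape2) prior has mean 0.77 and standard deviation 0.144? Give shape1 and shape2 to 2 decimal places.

First σ² = 0.020736. Setting shape1 = μn, shape2 = (1−μ)n with n = shape1+shape2,
μ(1−μ)/(n+1) = 0.020736 ⇒ n+1 = 0.1771/0.020736 = 8.5407 ⇒ n = 7.5407.
Hence shape1 = 0.77×7.5407 = 5.81, shape2 = 0.23×7.5407 = 1.73.

shape1 = 5.81, shape2 = 1.73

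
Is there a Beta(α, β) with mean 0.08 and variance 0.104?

No

The Beta variance bound is σ² < μ(1−μ).
Here μ(1−μ) = 0.08×0.92 = 0.0736, and 0.104 ≥ 0.0736.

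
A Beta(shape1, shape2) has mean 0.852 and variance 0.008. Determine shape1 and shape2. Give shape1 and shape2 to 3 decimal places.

Write ν = shape1+shape2; then shape1 = μν and Var = μ(1−μ)/(ν+1).
ν = μ(1−μ)/Var − 1 = 0.126096/0.008 − 1 = 14.7620.
shape1 = 0.852·14.7620 = 12.577, shape2 = 0.148·14.7620 = 2.185.

shape1 = 12.577, shape2 = 2.185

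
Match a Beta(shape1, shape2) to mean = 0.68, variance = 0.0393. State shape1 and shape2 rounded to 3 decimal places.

By moment matching, shape1+shape2 = μ(1−μ)/σ² − 1 = (0.68·0.32)/0.0393 − 1 = 5.5369 − 1 = 4.5369.
Since shape1/(shape1+shape2) = μ, shape1 = 0.68·4.5369 = 3.085 and shape2 = 0.32·4.5369 = 1.452.

shape1 = 3.085, shape2 = 1.452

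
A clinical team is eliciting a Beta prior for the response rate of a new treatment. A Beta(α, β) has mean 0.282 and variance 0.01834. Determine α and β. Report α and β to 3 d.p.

α = 2.831, β = 7.209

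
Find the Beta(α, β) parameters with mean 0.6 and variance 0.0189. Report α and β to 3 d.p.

α = 7.019, β = 4.679

By moment matching, α+β = μ(1−μ)/σ² − 1 = (0.6·0.4)/0.0189 − 1 = 12.6984 − 1 = 11.6984.
Since α/(α+β) = μ, α = 0.6·11.6984 = 7.019 and β = 0.4·11.6984 = 4.679.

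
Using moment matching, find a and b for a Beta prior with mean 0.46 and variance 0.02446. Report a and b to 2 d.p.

Write ν = a+b; then a = μν and Var = μ(1−μ)/(ν+1).
ν = μ(1−μ)/Var − 1 = 0.2484/0.02446 − 1 = 9.1554.
a = 0.46·9.1554 = 4.21, b = 0.54·9.1554 = 4.94.

a = 4.21, b = 4.94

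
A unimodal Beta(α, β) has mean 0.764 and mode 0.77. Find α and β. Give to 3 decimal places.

With s = α+β: μ = α/s and mode = (α−1)/(s−2). Eliminating α = μs,
μs − 1 = m(s−2) ⇒ s(μ−m) = 1−2m ⇒ s = -0.54/-0.006 = 90.0000.
So α = μs = 68.760, β = (1−μ)s = 21.240.

α = 68.760, β = 21.240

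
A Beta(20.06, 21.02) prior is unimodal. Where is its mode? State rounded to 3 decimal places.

0.488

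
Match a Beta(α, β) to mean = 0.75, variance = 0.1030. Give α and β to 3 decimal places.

α = 0.615, β = 0.205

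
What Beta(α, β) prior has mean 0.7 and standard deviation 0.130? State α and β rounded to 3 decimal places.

α = 7.998, β = 3.428

Variance = 0.130² = 0.016900. The moment-matching identity α+β = μ(1−μ)/Var − 1 gives
α+β = 0.21/0.016900 − 1 = 11.4260, so α = μ·11.4260 = 7.998 and β = (1−μ)·11.4260 = 3.428.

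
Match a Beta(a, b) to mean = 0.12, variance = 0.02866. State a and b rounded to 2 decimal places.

Let s = a+b. The Beta variance is μ(1−μ)/(s+1).
So s+1 = μ(1−μ)/σ² = (0.12×0.88)/0.02866 = 0.1056/0.02866 = 3.6846, giving s = 2.6846.
Then a = μs = 0.12×2.6846 = 0.32 and b = (1−μ)s = 0.88×2.6846 = 2.36.

a = 0.32, b = 2.36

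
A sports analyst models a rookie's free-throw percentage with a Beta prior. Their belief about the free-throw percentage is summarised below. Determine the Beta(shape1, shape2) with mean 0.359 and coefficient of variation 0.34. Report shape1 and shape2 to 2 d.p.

shape1 = 5.19, shape2 = 9.26

Var = (CV·μ)² = (0.34×0.359)² = 0.014899.
shape1+shape2 = μ(1−μ)/Var − 1 = 0.230119/0.014899 − 1 = 14.4456.
Thus shape1 = 0.359·14.4456 = 5.19 and shape2 = 0.641·14.4456 = 9.26.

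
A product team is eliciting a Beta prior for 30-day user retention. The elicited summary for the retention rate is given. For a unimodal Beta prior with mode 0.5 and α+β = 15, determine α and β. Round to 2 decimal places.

α = 7.50, β = 7.50

Mode = (α−1)/(κ−2) with κ = α+β, so α−1 = 0.5·13 = 6.50.
α = 7.50; β = κ − α = 7.50.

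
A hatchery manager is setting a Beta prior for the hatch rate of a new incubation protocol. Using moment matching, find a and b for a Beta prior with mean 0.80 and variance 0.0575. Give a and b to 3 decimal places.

a = 1.426, b = 0.357

Let s = a+b. The Beta variance is μ(1−μ)/(s+1).
So s+1 = μ(1−μ)/σ² = (0.80×0.20)/0.0575 = 0.1600/0.0575 = 2.7826, giving s = 1.7826.
Then a = μs = 0.80×1.7826 = 1.426 and b = (1−μ)s = 0.20×1.7826 = 0.357.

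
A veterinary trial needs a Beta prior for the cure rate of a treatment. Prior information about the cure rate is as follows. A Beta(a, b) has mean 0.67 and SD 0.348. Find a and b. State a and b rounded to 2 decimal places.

a = 0.55, b = 0.27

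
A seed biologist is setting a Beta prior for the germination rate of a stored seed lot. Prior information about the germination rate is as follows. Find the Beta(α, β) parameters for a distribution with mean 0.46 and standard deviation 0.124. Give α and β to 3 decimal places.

First σ² = 0.015376. Setting α = μn, β = (1−μ)n with n = α+β,
μ(1−μ)/(n+1) = 0.015376 ⇒ n+1 = 0.2484/0.015376 = 16.1550 ⇒ n = 15.1550.
Hence α = 0.46×15.1550 = 6.971, β = 0.54×15.1550 = 8.184.

α = 6.971, β = 8.184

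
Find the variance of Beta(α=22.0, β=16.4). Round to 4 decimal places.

Var = αβ/[(α+β)²(α+β+1)] = (22.0×16.4)/(38.4²×39.4) = 360.80/58097.664 = 0.0062.

0.0062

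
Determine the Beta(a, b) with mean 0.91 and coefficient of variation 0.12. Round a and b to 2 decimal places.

Var = (CV·μ)² = (0.12×0.91)² = 0.011925.
a+b = μ(1−μ)/Var − 1 = 0.0819/0.011925 − 1 = 5.8681.
Thus a = 0.91·5.8681 = 5.34 and b = 0.09·5.8681 = 0.53.

a = 5.34, b = 0.53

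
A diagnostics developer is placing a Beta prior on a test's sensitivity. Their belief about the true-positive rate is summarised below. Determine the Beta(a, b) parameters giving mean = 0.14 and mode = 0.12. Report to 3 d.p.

With s = a+b: μ = a/s and mode = (a−1)/(s−2). Eliminating a = μs,
μs − 1 = m(s−2) ⇒ s(μ−m) = 1−2m ⇒ s = 0.76/0.02 = 38.0000.
So a = μs = 5.320, b = (1−μ)s = 32.680.

a = 5.320, b = 32.680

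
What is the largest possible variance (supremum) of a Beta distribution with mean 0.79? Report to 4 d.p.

Var = μ(1−μ)/(α+β+1), which approaches μ(1−μ) as α+β → 0.
So the supremum is μ(1−μ) = 0.79×0.21 = 0.1659.

0.1659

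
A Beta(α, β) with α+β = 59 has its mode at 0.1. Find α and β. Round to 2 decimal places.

Since the density peak of Beta(α,β) is at (α−1)/(α+β−2),
α = 1 + 0.1(59−2) = 6.70 and β = 59 − 6.70 = 52.30.

α = 6.70, β = 52.30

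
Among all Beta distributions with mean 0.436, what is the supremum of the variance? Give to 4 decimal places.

For fixed mean μ the Beta variance is μ(1−μ)/(α+β+1), increasing as α+β decreases.
Its least upper bound (not attained) is μ(1−μ) = 0.436·0.564 = 0.2459.

0.2459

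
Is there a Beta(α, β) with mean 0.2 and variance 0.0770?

Yes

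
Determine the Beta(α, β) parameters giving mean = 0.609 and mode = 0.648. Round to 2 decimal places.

With s = α+β: μ = α/s and mode = (α−1)/(s−2). Eliminating α = μs,
μs − 1 = m(s−2) ⇒ s(μ−m) = 1−2m ⇒ s = -0.296/-0.039 = 7.5897.
So α = μs = 4.62, β = (1−μ)s = 2.97.

α = 4.62, β = 2.97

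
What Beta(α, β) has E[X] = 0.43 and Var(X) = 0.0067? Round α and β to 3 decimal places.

Let s = α+β. The Beta variance is μ(1−μ)/(s+1).
So s+1 = μ(1−μ)/σ² = (0.43×0.57)/0.0067 = 0.2451/0.0067 = 36.5821, giving s = 35.5821.
Then α = μs = 0.43×35.5821 = 15.300 and β = (1−μ)s = 0.57×35.5821 = 20.282.

α = 15.300, β = 20.282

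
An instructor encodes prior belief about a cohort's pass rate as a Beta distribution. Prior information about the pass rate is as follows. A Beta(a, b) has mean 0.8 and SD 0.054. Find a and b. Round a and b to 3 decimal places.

a = 43.096, b = 10.774

First σ² = 0.002916. Setting a = μn, b = (1−μ)n with n = a+b,
μ(1−μ)/(n+1) = 0.002916 ⇒ n+1 = 0.16/0.002916 = 54.8697 ⇒ n = 53.8697.
Hence a = 0.8×53.8697 = 43.096, b = 0.2×53.8697 = 10.774.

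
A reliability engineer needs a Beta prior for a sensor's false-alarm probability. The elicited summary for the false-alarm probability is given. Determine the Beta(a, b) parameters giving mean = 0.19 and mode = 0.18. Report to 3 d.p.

a = 12.160, b = 51.840

Let s = a+b. Mean gives a = μs = 0.19s; mode gives (a−1)/(s−2) = 0.18.
Substituting: 0.19s − 1 = 0.18(s−2) = 0.18s − 0.36, so 0.01s = 0.64 and s = 64.0000.
Then a = 0.19×64.0000 = 12.160 and b = s−a = 51.840.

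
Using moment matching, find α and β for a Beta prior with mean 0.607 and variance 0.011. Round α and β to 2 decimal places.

Write ν = α+β; then α = μν and Var = μ(1−μ)/(ν+1).
ν = μ(1−μ)/Var − 1 = 0.238551/0.011 − 1 = 20.6865.
α = 0.607·20.6865 = 12.56, β = 0.393·20.6865 = 8.13.

α = 12.56, β = 8.13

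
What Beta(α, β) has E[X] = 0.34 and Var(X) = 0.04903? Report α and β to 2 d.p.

α = 1.22, β = 2.36

Write ν = α+β; then α = μν and Var = μ(1−μ)/(ν+1).
ν = μ(1−μ)/Var − 1 = 0.2244/0.04903 − 1 = 3.5768.
α = 0.34·3.5768 = 1.22, β = 0.66·3.5768 = 2.36.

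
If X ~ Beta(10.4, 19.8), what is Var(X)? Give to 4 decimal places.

Var = αβ/[(α+β)²(α+β+1)] = (10.4×19.8)/(30.2²×31.2) = 205.92/28455.648 = 0.0072.

0.0072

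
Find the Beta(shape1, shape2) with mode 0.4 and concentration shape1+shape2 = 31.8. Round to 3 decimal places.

shape1 = 12.920, shape2 = 18.880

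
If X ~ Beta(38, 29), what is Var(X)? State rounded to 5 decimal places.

Var = αβ/[(α+β)²(α+β+1)] = (38×29)/(67²×68) = 1102/305252 = 0.00361.

0.00361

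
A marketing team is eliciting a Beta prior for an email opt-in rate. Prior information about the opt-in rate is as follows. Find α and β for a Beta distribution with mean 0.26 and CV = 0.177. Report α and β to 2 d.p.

σ = CV·μ = 0.177×0.26 = 0.04602, so σ² = 0.002118.
s+1 = μ(1−μ)/σ² = 0.1924/0.002118 = 90.8473, so s = α+β = 89.8473.
α = μs = 23.36, β = (1−μ)s = 66.49.

α = 23.36, β = 66.49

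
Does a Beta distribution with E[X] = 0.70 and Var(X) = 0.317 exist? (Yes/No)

The Beta variance bound is σ² < μ(1−μ).
Here μ(1−μ) = 0.70×0.30 = 0.2100, and 0.317 ≥ 0.2100.

No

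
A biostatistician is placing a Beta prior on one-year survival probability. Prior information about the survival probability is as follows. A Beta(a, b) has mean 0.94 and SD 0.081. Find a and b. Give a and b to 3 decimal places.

First σ² = 0.006561. Setting a = μn, b = (1−μ)n with n = a+b,
μ(1−μ)/(n+1) = 0.006561 ⇒ n+1 = 0.0564/0.006561 = 8.5963 ⇒ n = 7.5963.
Hence a = 0.94×7.5963 = 7.140, b = 0.06×7.5963 = 0.456.

a = 7.140, b = 0.456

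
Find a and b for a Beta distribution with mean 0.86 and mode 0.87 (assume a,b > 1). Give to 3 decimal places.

a = 63.640, b = 10.360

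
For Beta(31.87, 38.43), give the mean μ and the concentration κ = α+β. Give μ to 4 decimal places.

κ = α+β = 31.87+38.43 = 70.30; μ = α/κ = 31.87/70.30 = 0.4533.

μ = 0.4533, κ = 70.30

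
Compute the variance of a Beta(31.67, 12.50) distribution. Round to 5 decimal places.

Var = αβ/[(α+β)²(α+β+1)] = (31.67×12.50)/(44.17²×45.17) = 395.8750/88126.168613 = 0.00449.

0.00449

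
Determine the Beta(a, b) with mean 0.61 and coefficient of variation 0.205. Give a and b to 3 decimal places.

a = 8.670, b = 5.543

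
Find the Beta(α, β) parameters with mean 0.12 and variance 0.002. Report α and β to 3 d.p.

α = 6.216, β = 45.584

Let s = α+β. The Beta variance is μ(1−μ)/(s+1).
So s+1 = μ(1−μ)/σ² = (0.12×0.88)/0.002 = 0.1056/0.002 = 52.8000, giving s = 51.8000.
Then α = μs = 0.12×51.8000 = 6.216 and β = (1−μ)s = 0.88×51.8000 = 45.584.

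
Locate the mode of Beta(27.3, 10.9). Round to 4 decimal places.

0.7265

With α,β > 1, mode = (α−1)/(α+β−2) = 26.3/36.2 = 0.7265.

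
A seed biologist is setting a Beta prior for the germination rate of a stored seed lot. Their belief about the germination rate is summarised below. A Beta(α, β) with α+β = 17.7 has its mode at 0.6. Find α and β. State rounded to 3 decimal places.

For α,β>1 the mode is (α−1)/(α+β−2), so α = mode·(κ−2)+1 = 0.6×15.7+1 = 10.420.
And β = (1−mode)·(κ−2)+1 = 0.4×15.7+1 = 7.280.

α = 10.420, β = 7.280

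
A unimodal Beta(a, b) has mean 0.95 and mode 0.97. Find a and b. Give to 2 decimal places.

Let s = a+b. Mean gives a = μs = 0.95s; mode gives (a−1)/(s−2) = 0.97.
Substituting: 0.95s − 1 = 0.97(s−2) = 0.97s − 1.94, so -0.02s = -0.94 and s = 47.0000.
Then a = 0.95×47.0000 = 44.65 and b = s−a = 2.35.

a = 44.65, b = 2.35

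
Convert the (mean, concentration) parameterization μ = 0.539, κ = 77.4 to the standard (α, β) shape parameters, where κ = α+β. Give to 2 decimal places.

α = μκ = 0.539×77.4 = 41.72 and β = (1−μ)κ = 0.461×77.4 = 35.68.

α = 41.72, β = 35.68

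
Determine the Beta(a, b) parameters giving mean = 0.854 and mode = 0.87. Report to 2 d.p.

a = 39.50, b = 6.75

Let s = a+b. Mean gives a = μs = 0.854s; mode gives (a−1)/(s−2) = 0.87.
Substituting: 0.854s − 1 = 0.87(s−2) = 0.87s − 1.74, so -0.016s = -0.74 and s = 46.2500.
Then a = 0.854×46.2500 = 39.50 and b = s−a = 6.75.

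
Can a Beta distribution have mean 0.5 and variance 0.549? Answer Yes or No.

No

A Beta with mean μ has variance μ(1−μ)/(α+β+1) < μ(1−μ).
Here μ(1−μ) = 0.5×0.5 = 0.25, and 0.549 ≥ 0.25.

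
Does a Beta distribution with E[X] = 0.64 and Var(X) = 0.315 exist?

A Beta with mean μ has variance μ(1−μ)/(α+β+1) < μ(1−μ).
Here μ(1−μ) = 0.64×0.36 = 0.2304, and 0.315 ≥ 0.2304.

No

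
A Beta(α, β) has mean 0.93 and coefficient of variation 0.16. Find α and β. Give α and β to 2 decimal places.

α = 1.80, β = 0.14

σ = CV·μ = 0.16×0.93 = 0.14880, so σ² = 0.022141.
s+1 = μ(1−μ)/σ² = 0.0651/0.022141 = 2.9402, so s = α+β = 1.9402.
α = μs = 1.80, β = (1−μ)s = 0.14.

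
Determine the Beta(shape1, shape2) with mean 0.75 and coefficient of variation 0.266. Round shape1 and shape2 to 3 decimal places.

shape1 = 2.783, shape2 = 0.928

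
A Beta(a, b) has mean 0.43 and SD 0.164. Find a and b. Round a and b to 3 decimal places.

a = 3.489, b = 4.624

First σ² = 0.026896. Setting a = μn, b = (1−μ)n with n = a+b,
μ(1−μ)/(n+1) = 0.026896 ⇒ n+1 = 0.2451/0.026896 = 9.1129 ⇒ n = 8.1129.
Hence a = 0.43×8.1129 = 3.489, b = 0.57×8.1129 = 4.624.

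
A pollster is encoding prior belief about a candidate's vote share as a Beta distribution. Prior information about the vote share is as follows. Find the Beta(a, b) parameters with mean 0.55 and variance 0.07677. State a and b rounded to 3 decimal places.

a = 1.223, b = 1.001

By moment matching, a+b = μ(1−μ)/σ² − 1 = (0.55·0.45)/0.07677 − 1 = 3.2239 − 1 = 2.2239.
Since a/(a+b) = μ, a = 0.55·2.2239 = 1.223 and b = 0.45·2.2239 = 1.001.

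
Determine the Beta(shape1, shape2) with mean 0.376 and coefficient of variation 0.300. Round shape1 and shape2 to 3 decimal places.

shape1 = 6.557, shape2 = 10.882

σ = CV·μ = 0.300×0.376 = 0.11280, so σ² = 0.012724.
s+1 = μ(1−μ)/σ² = 0.234624/0.012724 = 18.4397, so s = shape1+shape2 = 17.4397.
shape1 = μs = 6.557, shape2 = (1−μ)s = 10.882.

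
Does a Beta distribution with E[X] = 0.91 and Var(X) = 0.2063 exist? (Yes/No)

A Beta with mean μ has variance μ(1−μ)/(α+β+1) < μ(1−μ).
Here μ(1−μ) = 0.91×0.09 = 0.0819, and 0.2063 ≥ 0.0819.

No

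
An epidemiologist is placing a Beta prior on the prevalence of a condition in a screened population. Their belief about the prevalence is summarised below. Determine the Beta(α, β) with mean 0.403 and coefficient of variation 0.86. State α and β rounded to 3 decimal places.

α = 0.404, β = 0.599

σ = CV·μ = 0.86×0.403 = 0.34658, so σ² = 0.120118.
s+1 = μ(1−μ)/σ² = 0.240591/0.120118 = 2.0030, so s = α+β = 1.0030.
α = μs = 0.404, β = (1−μ)s = 0.599.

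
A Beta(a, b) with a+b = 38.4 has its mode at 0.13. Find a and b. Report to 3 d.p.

a = 5.732, b = 32.668

Since the density peak of Beta(a,b) is at (a−1)/(a+b−2),
a = 1 + 0.13(38.4−2) = 5.732 and b = 38.4 − 5.732 = 32.668.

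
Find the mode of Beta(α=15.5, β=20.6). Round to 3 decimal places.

0.425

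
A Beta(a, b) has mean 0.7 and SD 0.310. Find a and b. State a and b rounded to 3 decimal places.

σ² = 0.310² = 0.096100.
With s = a+b, Var = μ(1−μ)/(s+1), so s+1 = (0.7×0.3)/0.096100 = 2.1852 and s = 1.1852.
a = μs = 0.830, b = (1−μ)s = 0.356.

a = 0.830, b = 0.356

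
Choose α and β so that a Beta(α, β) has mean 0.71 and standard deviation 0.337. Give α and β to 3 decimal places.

σ² = 0.337² = 0.113569.
With s = α+β, Var = μ(1−μ)/(s+1), so s+1 = (0.71×0.29)/0.113569 = 1.8130 and s = 0.8130.
α = μs = 0.577, β = (1−μ)s = 0.236.

α = 0.577, β = 0.236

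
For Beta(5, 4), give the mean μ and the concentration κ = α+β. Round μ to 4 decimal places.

μ = 0.5556, κ = 9

κ = α+β = 5+4 = 9; μ = α/κ = 5/9 = 0.5556.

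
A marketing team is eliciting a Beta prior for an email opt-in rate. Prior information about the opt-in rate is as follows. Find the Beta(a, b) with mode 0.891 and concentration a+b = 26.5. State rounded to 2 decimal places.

Since the density peak of Beta(a,b) is at (a−1)/(a+b−2),
a = 1 + 0.891(26.5−2) = 22.83 and b = 26.5 − 22.83 = 3.67.

a = 22.83, b = 3.67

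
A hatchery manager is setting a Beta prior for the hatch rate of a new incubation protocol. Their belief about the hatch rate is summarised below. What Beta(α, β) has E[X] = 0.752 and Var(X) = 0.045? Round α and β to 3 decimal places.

By moment matching, α+β = μ(1−μ)/σ² − 1 = (0.752·0.248)/0.045 − 1 = 4.1444 − 1 = 3.1444.
Since α/(α+β) = μ, α = 0.752·3.1444 = 2.365 and β = 0.248·3.1444 = 0.780.

α = 2.365, β = 0.780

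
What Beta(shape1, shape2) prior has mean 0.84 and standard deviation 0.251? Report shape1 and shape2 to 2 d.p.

shape1 = 0.95, shape2 = 0.18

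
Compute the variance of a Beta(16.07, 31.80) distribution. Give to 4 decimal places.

0.0046

Var = αβ/[(α+β)²(α+β+1)] = (16.07×31.80)/(47.87²×48.87) = 511.0260/111987.408303 = 0.0046.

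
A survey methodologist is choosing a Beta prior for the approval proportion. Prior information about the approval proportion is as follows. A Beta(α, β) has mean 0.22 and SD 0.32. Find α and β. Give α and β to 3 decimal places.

α = 0.149, β = 0.527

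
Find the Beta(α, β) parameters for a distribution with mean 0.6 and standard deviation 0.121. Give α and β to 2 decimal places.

First σ² = 0.014641. Setting α = μn, β = (1−μ)n with n = α+β,
μ(1−μ)/(n+1) = 0.014641 ⇒ n+1 = 0.24/0.014641 = 16.3923 ⇒ n = 15.3923.
Hence α = 0.6×15.3923 = 9.24, β = 0.4×15.3923 = 6.16.

α = 9.24, β = 6.16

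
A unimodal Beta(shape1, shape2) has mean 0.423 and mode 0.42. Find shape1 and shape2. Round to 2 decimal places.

With s = shape1+shape2: μ = shape1/s and mode = (shape1−1)/(s−2). Eliminating shape1 = μs,
μs − 1 = m(s−2) ⇒ s(μ−m) = 1−2m ⇒ s = 0.16/0.003 = 53.3333.
So shape1 = μs = 22.56, shape2 = (1−μ)s = 30.77.

shape1 = 22.56, shape2 = 30.77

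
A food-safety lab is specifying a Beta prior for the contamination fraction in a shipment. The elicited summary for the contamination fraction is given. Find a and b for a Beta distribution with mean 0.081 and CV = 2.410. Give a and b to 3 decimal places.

a = 0.077, b = 0.876

Var = (CV·μ)² = (2.410×0.081)² = 0.038107.
a+b = μ(1−μ)/Var − 1 = 0.074439/0.038107 − 1 = 0.9534.
Thus a = 0.081·0.9534 = 0.077 and b = 0.919·0.9534 = 0.876.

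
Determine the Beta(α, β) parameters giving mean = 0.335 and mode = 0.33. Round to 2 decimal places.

Let s = α+β. Mean gives α = μs = 0.335s; mode gives (α−1)/(s−2) = 0.33.
Substituting: 0.335s − 1 = 0.33(s−2) = 0.33s − 0.66, so 0.005s = 0.34 and s = 68.0000.
Then α = 0.335×68.0000 = 22.78 and β = s−α = 45.22.

α = 22.78, β = 45.22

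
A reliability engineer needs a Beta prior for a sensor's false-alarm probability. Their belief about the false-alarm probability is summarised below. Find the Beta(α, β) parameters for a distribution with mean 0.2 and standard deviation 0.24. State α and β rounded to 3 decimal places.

α = 0.356, β = 1.422

σ² = 0.24² = 0.0576.
With s = α+β, Var = μ(1−μ)/(s+1), so s+1 = (0.2×0.8)/0.0576 = 2.7778 and s = 1.7778.
α = μs = 0.356, β = (1−μ)s = 1.422.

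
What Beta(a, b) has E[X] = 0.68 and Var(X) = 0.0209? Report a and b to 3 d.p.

a = 6.400, b = 3.012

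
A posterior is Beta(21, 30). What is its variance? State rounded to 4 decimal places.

0.0047

α+β = 51 and αβ = 630, so Var = αβ/[(α+β)²(α+β+1)] = 630/135252 = 0.0047.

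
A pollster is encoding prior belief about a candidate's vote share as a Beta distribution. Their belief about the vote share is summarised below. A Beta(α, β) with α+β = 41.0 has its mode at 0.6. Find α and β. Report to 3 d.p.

Since the density peak of Beta(α,β) is at (α−1)/(α+β−2),
α = 1 + 0.6(41.0−2) = 24.400 and β = 41.0 − 24.400 = 16.600.

α = 24.400, β = 16.600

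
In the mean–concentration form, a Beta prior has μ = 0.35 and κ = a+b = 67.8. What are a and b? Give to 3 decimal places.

Split κ in proportion μ : (1−μ): a = 0.35·67.8 = 23.730, b = 67.8 − 23.730 = 44.070.

a = 23.730, b = 44.070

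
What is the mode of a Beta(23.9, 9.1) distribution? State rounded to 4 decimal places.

0.7387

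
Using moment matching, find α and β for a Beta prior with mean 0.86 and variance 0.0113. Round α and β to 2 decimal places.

Write ν = α+β; then α = μν and Var = μ(1−μ)/(ν+1).
ν = μ(1−μ)/Var − 1 = 0.1204/0.0113 − 1 = 9.6549.
α = 0.86·9.6549 = 8.30, β = 0.14·9.6549 = 1.35.

α = 8.30, β = 1.35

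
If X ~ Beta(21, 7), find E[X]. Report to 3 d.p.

0.750

E[X] = α/(α+β) = 21/28 = 0.750.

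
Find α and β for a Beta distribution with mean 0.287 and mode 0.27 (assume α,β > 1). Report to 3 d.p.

α = 7.766, β = 19.293

Let s = α+β. Mean gives α = μs = 0.287s; mode gives (α−1)/(s−2) = 0.27.
Substituting: 0.287s − 1 = 0.27(s−2) = 0.27s − 0.54, so 0.017s = 0.46 and s = 27.0588.
Then α = 0.287×27.0588 = 7.766 and β = s−α = 19.293.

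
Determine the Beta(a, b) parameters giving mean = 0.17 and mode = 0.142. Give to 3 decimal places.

a = 4.347, b = 21.224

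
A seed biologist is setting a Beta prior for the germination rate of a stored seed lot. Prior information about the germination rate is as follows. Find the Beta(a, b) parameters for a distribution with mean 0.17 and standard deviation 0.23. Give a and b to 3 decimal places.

Variance = 0.23² = 0.0529. The moment-matching identity a+b = μ(1−μ)/Var − 1 gives
a+b = 0.1411/0.0529 − 1 = 1.6673, so a = μ·1.6673 = 0.283 and b = (1−μ)·1.6673 = 1.384.

a = 0.283, b = 1.384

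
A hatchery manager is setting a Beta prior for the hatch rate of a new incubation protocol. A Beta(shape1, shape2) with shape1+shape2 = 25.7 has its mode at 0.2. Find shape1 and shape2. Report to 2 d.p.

Mode = (shape1−1)/(κ−2) with κ = shape1+shape2, so shape1−1 = 0.2·23.7 = 4.74.
shape1 = 5.74; shape2 = κ − shape1 = 19.96.

shape1 = 5.74, shape2 = 19.96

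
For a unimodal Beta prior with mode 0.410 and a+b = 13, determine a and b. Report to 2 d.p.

Since the density peak of Beta(a,b) is at (a−1)/(a+b−2),
a = 1 + 0.410(13−2) = 5.51 and b = 13 − 5.51 = 7.49.

a = 5.51, b = 7.49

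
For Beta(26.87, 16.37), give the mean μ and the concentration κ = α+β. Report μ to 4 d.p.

μ = 0.6214, κ = 43.24

κ = α+β = 26.87+16.37 = 43.24; μ = α/κ = 26.87/43.24 = 0.6214.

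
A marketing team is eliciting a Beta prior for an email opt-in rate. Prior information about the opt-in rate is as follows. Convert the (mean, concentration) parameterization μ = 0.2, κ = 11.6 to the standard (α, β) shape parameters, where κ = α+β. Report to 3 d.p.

α = 2.320, β = 9.280

Split κ in proportion μ : (1−μ): α = 0.2·11.6 = 2.320, β = 11.6 − 2.320 = 9.280.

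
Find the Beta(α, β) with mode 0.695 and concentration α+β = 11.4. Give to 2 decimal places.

α = 7.53, β = 3.87

Mode = (α−1)/(κ−2) with κ = α+β, so α−1 = 0.695·9.4 = 6.53.
α = 7.53; β = κ − α = 3.87.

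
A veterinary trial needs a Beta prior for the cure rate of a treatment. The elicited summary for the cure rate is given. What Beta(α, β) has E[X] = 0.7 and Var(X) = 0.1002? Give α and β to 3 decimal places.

α = 0.767, β = 0.329

By moment matching, α+β = μ(1−μ)/σ² − 1 = (0.7·0.3)/0.1002 − 1 = 2.0958 − 1 = 1.0958.
Since α/(α+β) = μ, α = 0.7·1.0958 = 0.767 and β = 0.3·1.0958 = 0.329.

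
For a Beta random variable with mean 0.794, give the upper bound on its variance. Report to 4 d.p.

For fixed mean μ the Beta variance is μ(1−μ)/(α+β+1), increasing as α+β decreases.
Its least upper bound (not attained) is μ(1−μ) = 0.794·0.206 = 0.1636.

0.1636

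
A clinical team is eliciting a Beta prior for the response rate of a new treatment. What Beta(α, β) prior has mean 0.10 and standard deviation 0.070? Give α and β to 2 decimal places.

σ² = 0.070² = 0.004900.
With s = α+β, Var = μ(1−μ)/(s+1), so s+1 = (0.10×0.90)/0.004900 = 18.3673 and s = 17.3673.
α = μs = 1.74, β = (1−μ)s = 15.63.

α = 1.74, β = 15.63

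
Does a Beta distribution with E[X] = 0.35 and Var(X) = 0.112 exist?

Yes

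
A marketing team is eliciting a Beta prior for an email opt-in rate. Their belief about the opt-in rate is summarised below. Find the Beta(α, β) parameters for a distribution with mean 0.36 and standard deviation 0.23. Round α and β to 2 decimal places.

σ² = 0.23² = 0.0529.
With s = α+β, Var = μ(1−μ)/(s+1), so s+1 = (0.36×0.64)/0.0529 = 4.3554 and s = 3.3554.
α = μs = 1.21, β = (1−μ)s = 2.15.

α = 1.21, β = 2.15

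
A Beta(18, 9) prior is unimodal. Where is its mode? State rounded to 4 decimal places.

With α,β > 1, mode = (α−1)/(α+β−2) = 17/25 = 0.6800.

0.6800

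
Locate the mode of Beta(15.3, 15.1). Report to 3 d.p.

0.504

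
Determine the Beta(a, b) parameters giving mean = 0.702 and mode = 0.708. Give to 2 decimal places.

With s = a+b: μ = a/s and mode = (a−1)/(s−2). Eliminating a = μs,
μs − 1 = m(s−2) ⇒ s(μ−m) = 1−2m ⇒ s = -0.416/-0.006 = 69.3333.
So a = μs = 48.67, b = (1−μ)s = 20.66.

a = 48.67, b = 20.66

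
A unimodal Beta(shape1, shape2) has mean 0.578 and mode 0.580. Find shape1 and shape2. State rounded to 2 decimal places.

shape1 = 46.24, shape2 = 33.76

Let s = shape1+shape2. Mean gives shape1 = μs = 0.578s; mode gives (shape1−1)/(s−2) = 0.580.
Substituting: 0.578s − 1 = 0.580(s−2) = 0.580s − 1.160, so -0.002s = -0.160 and s = 80.0000.
Then shape1 = 0.578×80.0000 = 46.24 and shape2 = s−shape1 = 33.76.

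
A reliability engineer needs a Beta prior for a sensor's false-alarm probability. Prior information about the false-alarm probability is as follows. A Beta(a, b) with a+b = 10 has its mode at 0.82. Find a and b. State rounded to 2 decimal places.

a = 7.56, b = 2.44

For a,b>1 the mode is (a−1)/(a+b−2), so a = mode·(κ−2)+1 = 0.82×8+1 = 7.56.
And b = (1−mode)·(κ−2)+1 = 0.18×8+1 = 2.44.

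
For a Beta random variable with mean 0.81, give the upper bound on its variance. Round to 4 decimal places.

0.1539

For fixed mean μ the Beta variance is μ(1−μ)/(α+β+1), increasing as α+β decreases.
Its least upper bound (not attained) is μ(1−μ) = 0.81·0.19 = 0.1539.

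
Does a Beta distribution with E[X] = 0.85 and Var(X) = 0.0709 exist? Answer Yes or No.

Yes

For any Beta, Var(X) < E[X]·(1−E[X]).
Here μ(1−μ) = 0.85×0.15 = 0.1275, and 0.0709 < 0.1275.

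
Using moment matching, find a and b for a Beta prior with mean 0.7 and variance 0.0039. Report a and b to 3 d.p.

a = 36.992, b = 15.854

Let s = a+b. The Beta variance is μ(1−μ)/(s+1).
So s+1 = μ(1−μ)/σ² = (0.7×0.3)/0.0039 = 0.21/0.0039 = 53.8462, giving s = 52.8462.
Then a = μs = 0.7×52.8462 = 36.992 and b = (1−μ)s = 0.3×52.8462 = 15.854.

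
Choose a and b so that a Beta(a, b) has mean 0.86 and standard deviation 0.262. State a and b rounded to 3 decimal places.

a = 0.648, b = 0.106

σ² = 0.262² = 0.068644.
With s = a+b, Var = μ(1−μ)/(s+1), so s+1 = (0.86×0.14)/0.068644 = 1.7540 and s = 0.7540.
a = μs = 0.648, b = (1−μ)s = 0.106.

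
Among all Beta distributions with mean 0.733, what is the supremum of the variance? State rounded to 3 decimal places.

0.196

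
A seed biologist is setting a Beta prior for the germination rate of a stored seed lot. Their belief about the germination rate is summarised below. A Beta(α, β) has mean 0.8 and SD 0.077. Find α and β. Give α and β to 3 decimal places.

Variance = 0.077² = 0.005929. The moment-matching identity α+β = μ(1−μ)/Var − 1 gives
α+β = 0.16/0.005929 − 1 = 25.9860, so α = μ·25.9860 = 20.789 and β = (1−μ)·25.9860 = 5.197.

α = 20.789, β = 5.197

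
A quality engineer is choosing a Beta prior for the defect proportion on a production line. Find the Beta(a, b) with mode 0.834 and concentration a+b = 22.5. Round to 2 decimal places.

a = 18.10, b = 4.40

Mode = (a−1)/(κ−2) with κ = a+b, so a−1 = 0.834·20.5 = 17.10.
a = 18.10; b = κ − a = 4.40.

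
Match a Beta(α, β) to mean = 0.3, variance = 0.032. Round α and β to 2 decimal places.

α = 1.67, β = 3.89

Write ν = α+β; then α = μν and Var = μ(1−μ)/(ν+1).
ν = μ(1−μ)/Var − 1 = 0.21/0.032 − 1 = 5.5625.
α = 0.3·5.5625 = 1.67, β = 0.7·5.5625 = 3.89.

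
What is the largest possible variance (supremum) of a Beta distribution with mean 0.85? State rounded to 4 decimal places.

0.1275

Var = μ(1−μ)/(α+β+1), which approaches μ(1−μ) as α+β → 0.
So the supremum is μ(1−μ) = 0.85×0.15 = 0.1275.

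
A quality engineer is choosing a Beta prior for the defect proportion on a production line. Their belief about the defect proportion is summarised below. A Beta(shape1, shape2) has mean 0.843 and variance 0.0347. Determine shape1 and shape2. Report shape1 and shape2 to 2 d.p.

shape1 = 2.37, shape2 = 0.44

Write ν = shape1+shape2; then shape1 = μν and Var = μ(1−μ)/(ν+1).
ν = μ(1−μ)/Var − 1 = 0.132351/0.0347 − 1 = 2.8141.
shape1 = 0.843·2.8141 = 2.37, shape2 = 0.157·2.8141 = 0.44.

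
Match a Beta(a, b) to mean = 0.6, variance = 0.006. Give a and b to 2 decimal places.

a = 23.40, b = 15.60

By moment matching, a+b = μ(1−μ)/σ² − 1 = (0.6·0.4)/0.006 − 1 = 40.0000 − 1 = 39.0000.
Since a/(a+b) = μ, a = 0.6·39.0000 = 23.40 and b = 0.4·39.0000 = 15.60.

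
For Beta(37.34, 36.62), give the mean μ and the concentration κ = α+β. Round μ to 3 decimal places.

κ = α+β = 37.34+36.62 = 73.96; μ = α/κ = 37.34/73.96 = 0.505.

μ = 0.505, κ = 73.96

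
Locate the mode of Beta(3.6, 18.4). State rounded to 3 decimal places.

0.130

With α,β > 1, mode = (α−1)/(α+β−2) = 2.6/20.0 = 0.130.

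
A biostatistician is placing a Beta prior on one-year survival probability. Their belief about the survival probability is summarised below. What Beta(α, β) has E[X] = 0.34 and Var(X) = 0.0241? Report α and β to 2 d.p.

α = 2.83, β = 5.49

Let s = α+β. The Beta variance is μ(1−μ)/(s+1).
So s+1 = μ(1−μ)/σ² = (0.34×0.66)/0.0241 = 0.2244/0.0241 = 9.3112, giving s = 8.3112.
Then α = μs = 0.34×8.3112 = 2.83 and β = (1−μ)s = 0.66×8.3112 = 5.49.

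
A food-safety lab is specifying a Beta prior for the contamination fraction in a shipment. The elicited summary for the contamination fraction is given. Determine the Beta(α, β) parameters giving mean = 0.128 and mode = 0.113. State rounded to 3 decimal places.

With s = α+β: μ = α/s and mode = (α−1)/(s−2). Eliminating α = μs,
μs − 1 = m(s−2) ⇒ s(μ−m) = 1−2m ⇒ s = 0.774/0.015 = 51.6000.
So α = μs = 6.605, β = (1−μ)s = 44.995.

α = 6.605, β = 44.995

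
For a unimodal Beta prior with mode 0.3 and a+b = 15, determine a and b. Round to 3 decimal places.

a = 4.900, b = 10.100

Since the density peak of Beta(a,b) is at (a−1)/(a+b−2),
a = 1 + 0.3(15−2) = 4.900 and b = 15 − 4.900 = 10.100.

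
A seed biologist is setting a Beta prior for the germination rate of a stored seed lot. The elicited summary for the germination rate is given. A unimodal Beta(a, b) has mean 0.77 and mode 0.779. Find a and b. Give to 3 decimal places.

Let s = a+b. Mean gives a = μs = 0.77s; mode gives (a−1)/(s−2) = 0.779.
Substituting: 0.77s − 1 = 0.779(s−2) = 0.779s − 1.558, so -0.009s = -0.558 and s = 62.0000.
Then a = 0.77×62.0000 = 47.740 and b = s−a = 14.260.

a = 47.740, b = 14.260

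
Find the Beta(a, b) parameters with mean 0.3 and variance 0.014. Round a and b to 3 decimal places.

Write ν = a+b; then a = μν and Var = μ(1−μ)/(ν+1).
ν = μ(1−μ)/Var − 1 = 0.21/0.014 − 1 = 14.0000.
a = 0.3·14.0000 = 4.200, b = 0.7·14.0000 = 9.800.

a = 4.200, b = 9.800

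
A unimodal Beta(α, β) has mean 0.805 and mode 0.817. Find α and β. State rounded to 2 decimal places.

α = 42.53, β = 10.30

Let s = α+β. Mean gives α = μs = 0.805s; mode gives (α−1)/(s−2) = 0.817.
Substituting: 0.805s − 1 = 0.817(s−2) = 0.817s − 1.634, so -0.012s = -0.634 and s = 52.8333.
Then α = 0.805×52.8333 = 42.53 and β = s−α = 10.30.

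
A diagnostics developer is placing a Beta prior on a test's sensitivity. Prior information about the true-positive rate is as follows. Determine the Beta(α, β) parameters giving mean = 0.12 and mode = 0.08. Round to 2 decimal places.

Let s = α+β. Mean gives α = μs = 0.12s; mode gives (α−1)/(s−2) = 0.08.
Substituting: 0.12s − 1 = 0.08(s−2) = 0.08s − 0.16, so 0.04s = 0.84 and s = 21.0000.
Then α = 0.12×21.0000 = 2.52 and β = s−α = 18.48.

α = 2.52, β = 18.48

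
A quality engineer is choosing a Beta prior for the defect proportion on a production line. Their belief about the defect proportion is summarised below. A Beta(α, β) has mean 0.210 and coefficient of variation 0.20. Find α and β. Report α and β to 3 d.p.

σ = CV·μ = 0.20×0.210 = 0.04200, so σ² = 0.001764.
s+1 = μ(1−μ)/σ² = 0.165900/0.001764 = 94.0476, so s = α+β = 93.0476.
α = μs = 19.540, β = (1−μ)s = 73.508.

α = 19.540, β = 73.508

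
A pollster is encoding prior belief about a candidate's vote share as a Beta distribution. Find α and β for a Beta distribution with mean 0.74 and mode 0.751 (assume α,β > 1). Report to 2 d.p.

With s = α+β: μ = α/s and mode = (α−1)/(s−2). Eliminating α = μs,
μs − 1 = m(s−2) ⇒ s(μ−m) = 1−2m ⇒ s = -0.502/-0.011 = 45.6364.
So α = μs = 33.77, β = (1−μ)s = 11.87.

α = 33.77, β = 11.87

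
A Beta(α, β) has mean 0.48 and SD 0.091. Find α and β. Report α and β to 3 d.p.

α = 13.988, β = 15.153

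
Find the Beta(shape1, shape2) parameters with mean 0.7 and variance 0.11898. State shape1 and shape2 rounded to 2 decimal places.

shape1 = 0.54, shape2 = 0.23

Write ν = shape1+shape2; then shape1 = μν and Var = μ(1−μ)/(ν+1).
ν = μ(1−μ)/Var − 1 = 0.21/0.11898 − 1 = 0.7650.
shape1 = 0.7·0.7650 = 0.54, shape2 = 0.3·0.7650 = 0.23.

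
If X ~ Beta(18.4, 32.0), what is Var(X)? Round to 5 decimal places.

0.00451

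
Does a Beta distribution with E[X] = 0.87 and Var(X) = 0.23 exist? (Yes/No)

The Beta variance bound is σ² < μ(1−μ).
Here μ(1−μ) = 0.87×0.13 = 0.1131, and 0.23 ≥ 0.1131.

No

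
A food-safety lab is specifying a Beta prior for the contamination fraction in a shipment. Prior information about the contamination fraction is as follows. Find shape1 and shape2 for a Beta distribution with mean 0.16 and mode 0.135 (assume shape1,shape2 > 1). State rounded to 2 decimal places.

shape1 = 4.67, shape2 = 24.53

With s = shape1+shape2: μ = shape1/s and mode = (shape1−1)/(s−2). Eliminating shape1 = μs,
μs − 1 = m(s−2) ⇒ s(μ−m) = 1−2m ⇒ s = 0.730/0.025 = 29.2000.
So shape1 = μs = 4.67, shape2 = (1−μ)s = 24.53.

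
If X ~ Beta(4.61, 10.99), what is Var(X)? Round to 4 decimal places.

0.0125

α+β = 15.60 and αβ = 50.6639, so Var = αβ/[(α+β)²(α+β+1)] = 50.6639/4039.776000 = 0.0125.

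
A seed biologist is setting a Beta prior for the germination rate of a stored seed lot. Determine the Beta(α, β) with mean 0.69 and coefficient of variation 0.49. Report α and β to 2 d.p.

Var = (CV·μ)² = (0.49×0.69)² = 0.114312.
α+β = μ(1−μ)/Var − 1 = 0.2139/0.114312 − 1 = 0.8712.
Thus α = 0.69·0.8712 = 0.60 and β = 0.31·0.8712 = 0.27.

α = 0.60, β = 0.27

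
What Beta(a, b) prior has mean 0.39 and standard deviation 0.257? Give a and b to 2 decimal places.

First σ² = 0.066049. Setting a = μn, b = (1−μ)n with n = a+b,
μ(1−μ)/(n+1) = 0.066049 ⇒ n+1 = 0.2379/0.066049 = 3.6019 ⇒ n = 2.6019.
Hence a = 0.39×2.6019 = 1.01, b = 0.61×2.6019 = 1.59.

a = 1.01, b = 1.59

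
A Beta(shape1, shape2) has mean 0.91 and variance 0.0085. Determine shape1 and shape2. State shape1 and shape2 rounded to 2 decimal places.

Let s = shape1+shape2. The Beta variance is μ(1−μ)/(s+1).
So s+1 = μ(1−μ)/σ² = (0.91×0.09)/0.0085 = 0.0819/0.0085 = 9.6353, giving s = 8.6353.
Then shape1 = μs = 0.91×8.6353 = 7.86 and shape2 = (1−μ)s = 0.09×8.6353 = 0.78.

shape1 = 7.86, shape2 = 0.78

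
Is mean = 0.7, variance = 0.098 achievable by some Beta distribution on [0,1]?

Yes

The Beta variance bound is σ² < μ(1−μ).
Here μ(1−μ) = 0.7×0.3 = 0.21, and 0.098 < 0.21.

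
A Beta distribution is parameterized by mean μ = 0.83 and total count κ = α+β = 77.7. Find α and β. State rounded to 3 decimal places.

α = 64.491, β = 13.209

Split κ in proportion μ : (1−μ): α = 0.83·77.7 = 64.491, β = 77.7 − 64.491 = 13.209.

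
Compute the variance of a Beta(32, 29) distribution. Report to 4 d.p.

Var = αβ/[(α+β)²(α+β+1)] = (32×29)/(61²×62) = 928/230702 = 0.0040.

0.0040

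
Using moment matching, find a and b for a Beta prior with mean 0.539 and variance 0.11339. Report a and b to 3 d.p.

Write ν = a+b; then a = μν and Var = μ(1−μ)/(ν+1).
ν = μ(1−μ)/Var − 1 = 0.248479/0.11339 − 1 = 1.1914.
a = 0.539·1.1914 = 0.642, b = 0.461·1.1914 = 0.549.

a = 0.642, b = 0.549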